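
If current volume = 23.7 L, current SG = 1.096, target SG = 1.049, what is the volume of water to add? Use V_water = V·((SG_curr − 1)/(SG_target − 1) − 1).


V_water = 23.7·((1.096 − 1)/(1.049 − 1) − 1)

22.7327 L


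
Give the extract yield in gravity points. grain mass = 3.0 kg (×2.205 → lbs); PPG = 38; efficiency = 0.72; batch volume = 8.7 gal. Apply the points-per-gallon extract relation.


points = lbs × PPG × eff / vol
lbs = 3.0 × 2.205 = 6.6150
points = 6.6150 × 38 × 0.72 / 8.7

20.8030 points


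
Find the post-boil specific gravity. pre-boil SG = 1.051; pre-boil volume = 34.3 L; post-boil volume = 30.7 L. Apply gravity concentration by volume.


SG_post = 1 + (SG_pre − 1)·V_pre/V_post
pts_pre = (1.051 − 1)·1000 = 51.0000
pts_post = 51.0000·34.3/30.7 = 56.9805
SG_post = 1 + 56.9805/1000

1.0570


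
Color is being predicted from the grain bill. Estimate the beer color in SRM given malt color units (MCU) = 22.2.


SRM = 1.4922 · MCU^0.6859
SRM = 1.4922 · 22.2^0.6859

12.5110 SRM


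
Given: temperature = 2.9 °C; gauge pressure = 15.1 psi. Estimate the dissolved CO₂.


vols = (P + 14.695)·(0.01821 + 0.09011·e^(−0.04·T))
vols = (15.1 + 14.695)·(0.01821 + 0.09011·e^(−0.04·2.9))

2.9333 volumes


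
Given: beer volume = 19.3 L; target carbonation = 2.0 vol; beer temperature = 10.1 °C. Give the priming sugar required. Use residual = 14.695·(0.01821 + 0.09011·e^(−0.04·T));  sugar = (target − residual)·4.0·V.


residual = 14.695·(0.01821 + 0.09011·e^(−0.04·10.1)) = 1.1517
sugar = (2.0 − 1.1517)·4.0·19.3

65.4912 g


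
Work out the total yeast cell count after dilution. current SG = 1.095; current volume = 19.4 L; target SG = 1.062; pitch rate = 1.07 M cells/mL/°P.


V_w = V·((SG_c−1)/(SG_t−1)−1);  °P = 259 − 259/SG_t;  cells = rate·(V+V_w)·°P
V_w = 19.4·((1.095−1)/(1.062−1)−1) = 10.3258
V_final = 19.4 + 10.3258 = 29.7258
°P = 259 − 259/1.062 = 15.1205
cells = 1.07·29.7258·15.1205

480.9328 billion cells


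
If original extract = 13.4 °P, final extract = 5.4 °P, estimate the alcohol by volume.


SG = 259/(259 − P);  ABV = (OG − FG)·131.25
OG = 259/(259 − 13.4) = 1.0546
FG = 259/(259 − 5.4) = 1.0213
ABV = (1.0546 − 1.0213)·131.25

4.3663 % ABV


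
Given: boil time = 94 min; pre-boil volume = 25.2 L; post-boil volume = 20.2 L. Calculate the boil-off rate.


rate = (V_pre − V_post) / (t_min/60)
rate = (25.2 − 20.2) / (94/60)

3.1915 L/hr


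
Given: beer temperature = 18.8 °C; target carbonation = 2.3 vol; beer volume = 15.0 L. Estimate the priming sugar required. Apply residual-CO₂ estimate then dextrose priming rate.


residual = 14.695·(0.01821 + 0.09011·e^(−0.04·T));  sugar = (target − residual)·4.0·V
residual = 14.695·(0.01821 + 0.09011·e^(−0.04·18.8)) = 0.8918
sugar = (2.3 − 0.8918)·4.0·15.0

84.4897 g


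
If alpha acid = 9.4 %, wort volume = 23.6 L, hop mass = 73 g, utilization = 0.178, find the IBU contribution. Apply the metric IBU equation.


IBU = (α/100)·mass·U·1000 / V
IBU = (9.4/100)·73·0.178·1000 / 23.6

51.7558 IBU


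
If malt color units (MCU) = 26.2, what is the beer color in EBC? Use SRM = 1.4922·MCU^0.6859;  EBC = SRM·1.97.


SRM = 1.4922·26.2^0.6859 = 14.0165
EBC = 14.0165·1.97

27.6125 EBC


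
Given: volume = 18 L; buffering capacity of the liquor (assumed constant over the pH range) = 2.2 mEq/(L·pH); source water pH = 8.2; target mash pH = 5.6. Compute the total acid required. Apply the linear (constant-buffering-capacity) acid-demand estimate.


acid = buffering capacity · (pH_source − pH_target) · V
acid = 2.2 · (8.2 − 5.6) · 18

102.9600 mEq


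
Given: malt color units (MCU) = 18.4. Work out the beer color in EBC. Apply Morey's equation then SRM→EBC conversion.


SRM = 1.4922·MCU^0.6859;  EBC = SRM·1.97
SRM = 1.4922·18.4^0.6859 = 10.9993
EBC = 10.9993·1.97

21.6686 EBC


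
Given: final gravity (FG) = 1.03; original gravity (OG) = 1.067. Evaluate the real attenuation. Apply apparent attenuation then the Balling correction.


AA = (OG−FG)/(OG−1)·100;  RA = AA·0.8192
AA = (1.067 − 1.03)/(1.067 − 1)·100 = 55.2239
RA = 55.2239·0.8192

45.2394 %


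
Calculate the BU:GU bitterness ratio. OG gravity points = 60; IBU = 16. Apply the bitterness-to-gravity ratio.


BU:GU = IBU / OG_points
BU:GU = 16 / 60

0.2667


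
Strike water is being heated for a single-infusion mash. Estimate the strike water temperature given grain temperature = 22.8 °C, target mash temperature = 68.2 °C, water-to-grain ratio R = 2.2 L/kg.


T_strike = (0.41/R)·(T_mash − T_grain) + T_mash
T_strike = (0.41/2.2)·(68.2 − 22.8) + 68.2

76.6609 °C


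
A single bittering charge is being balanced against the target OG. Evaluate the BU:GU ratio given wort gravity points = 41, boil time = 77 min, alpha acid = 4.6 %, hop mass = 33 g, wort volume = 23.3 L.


U = 1.65·0.000125^(GP/1000)·(1−e^(−0.04t))/4.15;  IBU = (α/100)·m·U·1000/V;  BU:GU = IBU/GP
U = 1.65·0.000125^(41/1000)·(1−e^(−0.04·77))/4.15 = 0.2624
IBU = (4.6/100)·33·0.2624·1000/23.3 = 17.0959
BU:GU = 17.0959/41

0.4170


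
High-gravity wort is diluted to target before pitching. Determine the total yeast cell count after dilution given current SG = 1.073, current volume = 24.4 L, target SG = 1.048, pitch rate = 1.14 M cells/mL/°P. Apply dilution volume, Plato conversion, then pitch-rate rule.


V_w = V·((SG_c−1)/(SG_t−1)−1);  °P = 259 − 259/SG_t;  cells = rate·(V+V_w)·°P
V_w = 24.4·((1.073−1)/(1.048−1)−1) = 12.7083
V_final = 24.4 + 12.7083 = 37.1083
°P = 259 − 259/1.048 = 11.8626
cells = 1.14·37.1083·11.8626

501.8293 billion cells


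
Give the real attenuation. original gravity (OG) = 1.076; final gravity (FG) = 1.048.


AA = (OG−FG)/(OG−1)·100;  RA = AA·0.8192
AA = (1.076 − 1.048)/(1.076 − 1)·100 = 36.8421
RA = 36.8421·0.8192

30.1811 %


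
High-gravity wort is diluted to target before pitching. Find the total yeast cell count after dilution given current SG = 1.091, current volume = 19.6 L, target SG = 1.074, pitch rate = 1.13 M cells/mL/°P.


V_w = V·((SG_c−1)/(SG_t−1)−1);  °P = 259 − 259/SG_t;  cells = rate·(V+V_w)·°P
V_w = 19.6·((1.091−1)/(1.074−1)−1) = 4.5027
V_final = 19.6 + 4.5027 = 24.1027
°P = 259 − 259/1.074 = 17.8454
cells = 1.13·24.1027·17.8454

486.0393 billion cells


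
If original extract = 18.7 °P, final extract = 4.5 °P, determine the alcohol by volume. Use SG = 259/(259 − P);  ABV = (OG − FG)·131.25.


OG = 259/(259 − 18.7) = 1.0778
FG = 259/(259 − 4.5) = 1.0177
ABV = (1.0778 − 1.0177)·131.25

7.8931 % ABV


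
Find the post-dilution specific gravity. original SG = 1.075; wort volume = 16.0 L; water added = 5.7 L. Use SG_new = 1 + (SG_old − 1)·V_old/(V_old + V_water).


pts = (1.075 − 1)·1000·16.0/(16.0 + 5.7) = 55.2995
SG_new = 1 + 55.2995/1000

1.0553


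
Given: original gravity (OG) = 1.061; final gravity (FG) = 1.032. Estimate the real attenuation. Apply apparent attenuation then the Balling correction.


AA = (OG−FG)/(OG−1)·100;  RA = AA·0.8192
AA = (1.061 − 1.032)/(1.061 − 1)·100 = 47.5410
RA = 47.5410·0.8192

38.9456 %


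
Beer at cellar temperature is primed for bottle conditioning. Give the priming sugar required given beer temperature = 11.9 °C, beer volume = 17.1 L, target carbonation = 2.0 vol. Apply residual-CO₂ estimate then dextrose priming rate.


residual = 14.695·(0.01821 + 0.09011·e^(−0.04·T));  sugar = (target − residual)·4.0·V
residual = 14.695·(0.01821 + 0.09011·e^(−0.04·11.9)) = 1.0903
sugar = (2.0 − 1.0903)·4.0·17.1

62.2267 g


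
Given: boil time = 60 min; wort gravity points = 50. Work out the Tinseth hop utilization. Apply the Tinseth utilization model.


U = 1.65·0.000125^(GP/1000) · (1 − e^(−0.04·t))/4.15
bigness = 1.65·0.000125^(50/1000) = 1.0528
boil_factor = (1 − e^(−0.04·60))/4.15 = 0.2191
U = 1.0528 · 0.2191

0.2307


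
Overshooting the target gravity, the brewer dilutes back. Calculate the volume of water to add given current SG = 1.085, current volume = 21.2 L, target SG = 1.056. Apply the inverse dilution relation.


V_water = V·((SG_curr − 1)/(SG_target − 1) − 1)
V_water = 21.2·((1.085 − 1)/(1.056 − 1) − 1)

10.9786 L


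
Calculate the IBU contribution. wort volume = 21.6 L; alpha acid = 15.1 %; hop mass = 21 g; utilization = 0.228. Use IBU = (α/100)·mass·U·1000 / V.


IBU = (15.1/100)·21·0.228·1000 / 21.6

33.4717 IBU


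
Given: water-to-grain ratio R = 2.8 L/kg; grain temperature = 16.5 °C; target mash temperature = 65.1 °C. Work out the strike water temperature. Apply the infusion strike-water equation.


T_strike = (0.41/R)·(T_mash − T_grain) + T_mash
T_strike = (0.41/2.8)·(65.1 − 16.5) + 65.1

72.2164 °C


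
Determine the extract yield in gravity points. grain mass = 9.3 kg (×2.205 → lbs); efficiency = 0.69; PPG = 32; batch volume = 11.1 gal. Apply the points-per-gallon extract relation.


points = lbs × PPG × eff / vol
lbs = 9.3 × 2.205 = 20.5065
points = 20.5065 × 32 × 0.69 / 11.1

40.7913 points


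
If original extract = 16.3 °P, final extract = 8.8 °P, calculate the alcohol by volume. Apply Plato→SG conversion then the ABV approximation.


SG = 259/(259 − P);  ABV = (OG − FG)·131.25
OG = 259/(259 − 16.3) = 1.0672
FG = 259/(259 − 8.8) = 1.0352
ABV = (1.0672 − 1.0352)·131.25

4.1986 % ABV


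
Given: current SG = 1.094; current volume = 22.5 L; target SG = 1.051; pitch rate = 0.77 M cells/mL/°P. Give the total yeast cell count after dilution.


V_w = V·((SG_c−1)/(SG_t−1)−1);  °P = 259 − 259/SG_t;  cells = rate·(V+V_w)·°P
V_w = 22.5·((1.094−1)/(1.051−1)−1) = 18.9706
V_final = 22.5 + 18.9706 = 41.4706
°P = 259 − 259/1.051 = 12.5680
cells = 0.77·41.4706·12.5680

401.3268 billion cells


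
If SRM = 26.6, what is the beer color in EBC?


EBC = SRM · 1.97
EBC = 26.6 · 1.97

52.4020 EBC


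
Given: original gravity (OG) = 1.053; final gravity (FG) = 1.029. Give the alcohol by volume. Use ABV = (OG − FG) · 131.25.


ABV = (1.053 − 1.029) · 131.25

3.1500 % ABV


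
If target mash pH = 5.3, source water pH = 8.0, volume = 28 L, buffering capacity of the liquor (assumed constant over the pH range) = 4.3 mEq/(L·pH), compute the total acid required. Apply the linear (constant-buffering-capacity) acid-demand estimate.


acid = buffering capacity · (pH_source − pH_target) · V
acid = 4.3 · (8.0 − 5.3) · 28

325.0800 mEq


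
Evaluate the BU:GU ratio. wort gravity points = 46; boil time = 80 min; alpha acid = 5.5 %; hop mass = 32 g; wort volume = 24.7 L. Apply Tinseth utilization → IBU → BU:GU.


U = 1.65·0.000125^(GP/1000)·(1−e^(−0.04t))/4.15;  IBU = (α/100)·m·U·1000/V;  BU:GU = IBU/GP
U = 1.65·0.000125^(46/1000)·(1−e^(−0.04·80))/4.15 = 0.2522
IBU = (5.5/100)·32·0.2522·1000/24.7 = 17.9736
BU:GU = 17.9736/46

0.3907


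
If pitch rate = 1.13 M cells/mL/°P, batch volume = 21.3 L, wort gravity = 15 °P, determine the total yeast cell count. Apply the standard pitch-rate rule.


cells (billions) = rate · V_L · °P
cells = 1.13 · 21.3 · 15

361.0350 billion cells


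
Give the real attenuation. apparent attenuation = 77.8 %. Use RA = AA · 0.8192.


RA = 77.8 · 0.8192

63.7338 %


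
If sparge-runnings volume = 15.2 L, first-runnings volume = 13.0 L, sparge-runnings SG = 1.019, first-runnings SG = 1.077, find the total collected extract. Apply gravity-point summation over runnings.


total = Σ (SG_i − 1)·1000·V_i
first = (1.077 − 1)·1000·13.0 = 1001.0000
sparge = (1.019 − 1)·1000·15.2 = 288.8000
total = 1001.0000 + 288.8000

1289.8000 gravity·L


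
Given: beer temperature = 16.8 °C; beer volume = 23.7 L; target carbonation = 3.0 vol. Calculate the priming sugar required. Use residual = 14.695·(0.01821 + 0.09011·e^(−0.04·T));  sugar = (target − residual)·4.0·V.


residual = 14.695·(0.01821 + 0.09011·e^(−0.04·16.8)) = 0.9438
sugar = (3.0 − 0.9438)·4.0·23.7

194.9250 g


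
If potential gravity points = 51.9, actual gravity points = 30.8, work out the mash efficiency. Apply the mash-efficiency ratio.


efficiency = actual / potential × 100
efficiency = 30.8 / 51.9 × 100

59.3449 %


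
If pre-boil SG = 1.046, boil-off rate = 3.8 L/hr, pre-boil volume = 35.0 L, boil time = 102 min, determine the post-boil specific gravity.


V_post = V_pre − rate·(t/60);  SG_post = 1 + (SG_pre−1)·V_pre/V_post
V_post = 35.0 − 3.8·(102/60) = 28.5400
SG_post = 1 + (1.046 − 1)·35.0/28.5400

1.0564


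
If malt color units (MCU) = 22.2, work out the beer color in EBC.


SRM = 1.4922·MCU^0.6859;  EBC = SRM·1.97
SRM = 1.4922·22.2^0.6859 = 12.5110
EBC = 12.5110·1.97

24.6466 EBC


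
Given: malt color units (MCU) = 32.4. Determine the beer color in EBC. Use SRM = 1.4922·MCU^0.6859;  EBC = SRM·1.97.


SRM = 1.4922·32.4^0.6859 = 16.2147
EBC = 16.2147·1.97

31.9430 EBC


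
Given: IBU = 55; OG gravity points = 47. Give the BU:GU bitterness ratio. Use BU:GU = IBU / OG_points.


BU:GU = 55 / 47

1.1702


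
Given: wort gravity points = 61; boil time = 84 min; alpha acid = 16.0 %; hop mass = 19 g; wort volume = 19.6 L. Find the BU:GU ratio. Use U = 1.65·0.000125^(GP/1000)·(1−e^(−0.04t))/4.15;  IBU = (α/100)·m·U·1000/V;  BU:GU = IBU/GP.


U = 1.65·0.000125^(61/1000)·(1−e^(−0.04·84))/4.15 = 0.2218
IBU = (16.0/100)·19·0.2218·1000/19.6 = 34.4042
BU:GU = 34.4042/61

0.5640


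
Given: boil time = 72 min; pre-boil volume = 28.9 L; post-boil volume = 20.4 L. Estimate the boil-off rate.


rate = (V_pre − V_post) / (t_min/60)
rate = (28.9 − 20.4) / (72/60)

7.0833 L/hr


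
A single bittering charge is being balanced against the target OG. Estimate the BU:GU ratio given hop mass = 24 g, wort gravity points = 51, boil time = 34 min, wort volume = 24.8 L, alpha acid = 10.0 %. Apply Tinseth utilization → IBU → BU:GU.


U = 1.65·0.000125^(GP/1000)·(1−e^(−0.04t))/4.15;  IBU = (α/100)·m·U·1000/V;  BU:GU = IBU/GP
U = 1.65·0.000125^(51/1000)·(1−e^(−0.04·34))/4.15 = 0.1869
IBU = (10.0/100)·24·0.1869·1000/24.8 = 18.0853
BU:GU = 18.0853/51

0.3546


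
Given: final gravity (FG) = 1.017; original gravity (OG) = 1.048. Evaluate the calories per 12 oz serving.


ABW = (OG−FG)·131.25·0.79/FG;  °P = 259 − 259/SG (for OG→OE and FG→AE);  RE = 0.1808·OE + 0.8192·AE;  Cal = (6.9·ABW + 4·(RE−0.1))·FG·3.55
ABW = (1.048 − 1.017)·131.25·0.79/1.017 = 3.1606
OE = 259 − 259/1.048 = 11.8626 °P
AE = 259 − 259/1.017 = 4.3294 °P
RE = 0.1808·11.8626 + 0.8192·4.3294 = 5.6914 °P
Cal = (6.9·3.1606 + 4·(5.6914−0.1))·1.017·3.55

159.4823 kcal


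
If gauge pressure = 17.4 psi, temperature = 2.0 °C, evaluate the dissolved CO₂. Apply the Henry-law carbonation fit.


vols = (P + 14.695)·(0.01821 + 0.09011·e^(−0.04·T))
vols = (17.4 + 14.695)·(0.01821 + 0.09011·e^(−0.04·2.0))

3.2542 volumes


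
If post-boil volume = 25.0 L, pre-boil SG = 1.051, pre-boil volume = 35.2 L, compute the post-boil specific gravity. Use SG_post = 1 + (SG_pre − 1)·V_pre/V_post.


pts_pre = (1.051 − 1)·1000 = 51.0000
pts_post = 51.0000·35.2/25.0 = 71.8080
SG_post = 1 + 71.8080/1000

1.0718


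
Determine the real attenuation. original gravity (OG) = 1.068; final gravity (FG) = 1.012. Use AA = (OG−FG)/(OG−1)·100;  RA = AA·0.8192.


AA = (1.068 − 1.012)/(1.068 − 1)·100 = 82.3529
RA = 82.3529·0.8192

67.4635 %


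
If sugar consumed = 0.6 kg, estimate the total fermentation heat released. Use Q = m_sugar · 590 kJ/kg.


Q = 0.6 · 590

354.0000 kJ


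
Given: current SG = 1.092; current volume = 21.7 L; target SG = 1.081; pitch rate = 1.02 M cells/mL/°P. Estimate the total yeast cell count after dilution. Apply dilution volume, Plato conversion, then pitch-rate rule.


V_w = V·((SG_c−1)/(SG_t−1)−1);  °P = 259 − 259/SG_t;  cells = rate·(V+V_w)·°P
V_w = 21.7·((1.092−1)/(1.081−1)−1) = 2.9469
V_final = 21.7 + 2.9469 = 24.6469
°P = 259 − 259/1.081 = 19.4070
cells = 1.02·24.6469·19.4070

487.8899 billion cells


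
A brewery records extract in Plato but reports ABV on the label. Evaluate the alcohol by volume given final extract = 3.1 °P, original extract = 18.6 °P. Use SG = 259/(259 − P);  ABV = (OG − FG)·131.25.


OG = 259/(259 − 18.6) = 1.0774
FG = 259/(259 − 3.1) = 1.0121
ABV = (1.0774 − 1.0121)·131.25

8.5650 % ABV


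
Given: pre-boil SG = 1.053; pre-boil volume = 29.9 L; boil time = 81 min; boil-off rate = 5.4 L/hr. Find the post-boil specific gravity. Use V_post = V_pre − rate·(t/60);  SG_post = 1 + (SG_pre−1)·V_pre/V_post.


V_post = 29.9 − 5.4·(81/60) = 22.6100
SG_post = 1 + (1.053 − 1)·29.9/22.6100

1.0701


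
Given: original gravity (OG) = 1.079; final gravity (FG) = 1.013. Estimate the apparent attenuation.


AA = (OG − FG)/(OG − 1) · 100
AA = (1.079 − 1.013)/(1.079 − 1) · 100

83.5443 %


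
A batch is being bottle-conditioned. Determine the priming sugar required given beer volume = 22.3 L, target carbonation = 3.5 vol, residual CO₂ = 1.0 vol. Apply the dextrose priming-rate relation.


sugar = (target − residual)·4.0·V
sugar = (3.5 − 1.0)·4.0·22.3

223.0000 g


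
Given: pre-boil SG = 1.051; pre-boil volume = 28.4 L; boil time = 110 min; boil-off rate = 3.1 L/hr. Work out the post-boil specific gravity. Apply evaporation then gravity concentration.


V_post = V_pre − rate·(t/60);  SG_post = 1 + (SG_pre−1)·V_pre/V_post
V_post = 28.4 − 3.1·(110/60) = 22.7167
SG_post = 1 + (1.051 − 1)·28.4/22.7167

1.0638


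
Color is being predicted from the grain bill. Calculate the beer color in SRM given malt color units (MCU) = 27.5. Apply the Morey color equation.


SRM = 1.4922 · MCU^0.6859
SRM = 1.4922 · 27.5^0.6859

14.4899 SRM


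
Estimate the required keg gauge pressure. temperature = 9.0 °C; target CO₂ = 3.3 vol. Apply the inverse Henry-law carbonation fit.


psi = vols/(0.01821 + 0.09011·e^(−0.04·T)) − 14.695
psi = 3.3/(0.01821 + 0.09011·e^(−0.04·9.0)) − 14.695

26.0067 psi


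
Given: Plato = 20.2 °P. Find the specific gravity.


SG = 259/(259 − P)
SG = 259/(259 − 20.2)

1.0846


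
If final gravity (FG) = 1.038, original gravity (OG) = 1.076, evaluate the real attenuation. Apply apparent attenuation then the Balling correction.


AA = (OG−FG)/(OG−1)·100;  RA = AA·0.8192
AA = (1.076 − 1.038)/(1.076 − 1)·100 = 50.0000
RA = 50.0000·0.8192

40.9600 %


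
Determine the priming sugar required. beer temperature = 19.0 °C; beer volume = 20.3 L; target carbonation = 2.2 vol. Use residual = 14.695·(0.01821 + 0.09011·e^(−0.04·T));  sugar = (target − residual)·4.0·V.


residual = 14.695·(0.01821 + 0.09011·e^(−0.04·19.0)) = 0.8869
sugar = (2.2 − 0.8869)·4.0·20.3

106.6266 g


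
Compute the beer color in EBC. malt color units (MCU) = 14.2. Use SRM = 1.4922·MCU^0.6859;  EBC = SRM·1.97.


SRM = 1.4922·14.2^0.6859 = 9.2083
EBC = 9.2083·1.97

18.1404 EBC


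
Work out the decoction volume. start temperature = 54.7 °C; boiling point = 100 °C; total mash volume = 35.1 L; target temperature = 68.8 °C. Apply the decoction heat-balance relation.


V_dec = V_total·(T_target − T_start)/(T_boil − T_start)
V_dec = 35.1·(68.8 − 54.7)/(100 − 54.7)

10.9252 L


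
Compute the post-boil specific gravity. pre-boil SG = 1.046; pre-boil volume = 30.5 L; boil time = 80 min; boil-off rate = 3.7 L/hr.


V_post = V_pre − rate·(t/60);  SG_post = 1 + (SG_pre−1)·V_pre/V_post
V_post = 30.5 − 3.7·(80/60) = 25.5667
SG_post = 1 + (1.046 − 1)·30.5/25.5667

1.0549


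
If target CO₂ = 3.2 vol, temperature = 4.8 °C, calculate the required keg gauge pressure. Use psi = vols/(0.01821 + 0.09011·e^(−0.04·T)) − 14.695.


psi = 3.2/(0.01821 + 0.09011·e^(−0.04·4.8)) − 14.695

19.8703 psi


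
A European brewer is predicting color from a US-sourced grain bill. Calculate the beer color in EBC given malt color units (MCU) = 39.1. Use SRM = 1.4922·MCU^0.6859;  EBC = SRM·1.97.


SRM = 1.4922·39.1^0.6859 = 18.4460
EBC = 18.4460·1.97

36.3385 EBC


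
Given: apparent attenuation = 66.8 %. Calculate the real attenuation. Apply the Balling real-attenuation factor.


RA = AA · 0.8192
RA = 66.8 · 0.8192

54.7226 %


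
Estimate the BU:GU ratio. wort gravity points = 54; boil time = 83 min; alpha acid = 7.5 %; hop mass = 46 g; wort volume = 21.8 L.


U = 1.65·0.000125^(GP/1000)·(1−e^(−0.04t))/4.15;  IBU = (α/100)·m·U·1000/V;  BU:GU = IBU/GP
U = 1.65·0.000125^(54/1000)·(1−e^(−0.04·83))/4.15 = 0.2359
IBU = (7.5/100)·46·0.2359·1000/21.8 = 37.3284
BU:GU = 37.3284/54

0.6913


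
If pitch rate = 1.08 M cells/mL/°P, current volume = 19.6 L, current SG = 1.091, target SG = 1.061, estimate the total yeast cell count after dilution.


V_w = V·((SG_c−1)/(SG_t−1)−1);  °P = 259 − 259/SG_t;  cells = rate·(V+V_w)·°P
V_w = 19.6·((1.091−1)/(1.061−1)−1) = 9.6393
V_final = 19.6 + 9.6393 = 29.2393
°P = 259 − 259/1.061 = 14.8907
cells = 1.08·29.2393·14.8907

470.2249 billion cells


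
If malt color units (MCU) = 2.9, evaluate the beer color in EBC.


SRM = 1.4922·MCU^0.6859;  EBC = SRM·1.97
SRM = 1.4922·2.9^0.6859 = 3.0973
EBC = 3.0973·1.97

6.1017 EBC


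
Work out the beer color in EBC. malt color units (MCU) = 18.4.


SRM = 1.4922·MCU^0.6859;  EBC = SRM·1.97
SRM = 1.4922·18.4^0.6859 = 10.9993
EBC = 10.9993·1.97

21.6686 EBC


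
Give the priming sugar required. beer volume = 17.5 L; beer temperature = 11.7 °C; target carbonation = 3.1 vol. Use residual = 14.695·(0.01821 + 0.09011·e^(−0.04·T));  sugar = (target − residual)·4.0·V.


residual = 14.695·(0.01821 + 0.09011·e^(−0.04·11.7)) = 1.0969
sugar = (3.1 − 1.0969)·4.0·17.5

140.2198 g


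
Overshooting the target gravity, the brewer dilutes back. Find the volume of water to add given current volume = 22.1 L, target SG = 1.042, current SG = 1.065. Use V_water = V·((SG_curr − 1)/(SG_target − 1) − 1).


V_water = 22.1·((1.065 − 1)/(1.042 − 1) − 1)

12.1024 L


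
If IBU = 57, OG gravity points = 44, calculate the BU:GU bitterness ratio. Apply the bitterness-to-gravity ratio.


BU:GU = IBU / OG_points
BU:GU = 57 / 44

1.2955


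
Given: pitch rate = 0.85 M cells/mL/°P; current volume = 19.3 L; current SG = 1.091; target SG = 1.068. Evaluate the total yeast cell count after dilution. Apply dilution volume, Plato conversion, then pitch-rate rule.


V_w = V·((SG_c−1)/(SG_t−1)−1);  °P = 259 − 259/SG_t;  cells = rate·(V+V_w)·°P
V_w = 19.3·((1.091−1)/(1.068−1)−1) = 6.5279
V_final = 19.3 + 6.5279 = 25.8279
°P = 259 − 259/1.068 = 16.4906
cells = 0.85·25.8279·16.4906

362.0313 billion cells


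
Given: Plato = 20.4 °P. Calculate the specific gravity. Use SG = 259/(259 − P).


SG = 259/(259 − 20.4)

1.0855


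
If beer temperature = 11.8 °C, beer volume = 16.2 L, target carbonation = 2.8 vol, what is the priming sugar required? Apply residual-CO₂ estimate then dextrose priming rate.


residual = 14.695·(0.01821 + 0.09011·e^(−0.04·T));  sugar = (target − residual)·4.0·V
residual = 14.695·(0.01821 + 0.09011·e^(−0.04·11.8)) = 1.0935
sugar = (2.8 − 1.0935)·4.0·16.2

110.5780 g


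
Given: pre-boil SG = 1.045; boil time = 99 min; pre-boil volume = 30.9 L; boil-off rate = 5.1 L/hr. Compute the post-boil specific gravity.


V_post = V_pre − rate·(t/60);  SG_post = 1 + (SG_pre−1)·V_pre/V_post
V_post = 30.9 − 5.1·(99/60) = 22.4850
SG_post = 1 + (1.045 − 1)·30.9/22.4850

1.0618


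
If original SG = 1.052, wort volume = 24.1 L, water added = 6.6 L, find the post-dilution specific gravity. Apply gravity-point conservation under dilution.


SG_new = 1 + (SG_old − 1)·V_old/(V_old + V_water)
pts = (1.052 − 1)·1000·24.1/(24.1 + 6.6) = 40.8208
SG_new = 1 + 40.8208/1000

1.0408


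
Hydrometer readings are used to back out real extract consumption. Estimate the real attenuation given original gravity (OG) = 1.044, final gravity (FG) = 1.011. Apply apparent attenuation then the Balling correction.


AA = (OG−FG)/(OG−1)·100;  RA = AA·0.8192
AA = (1.044 − 1.011)/(1.044 − 1)·100 = 75.0000
RA = 75.0000·0.8192

61.4400 %


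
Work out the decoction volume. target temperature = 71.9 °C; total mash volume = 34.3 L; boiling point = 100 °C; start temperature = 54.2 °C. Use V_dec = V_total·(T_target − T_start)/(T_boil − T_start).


V_dec = 34.3·(71.9 − 54.2)/(100 − 54.2)

13.2557 L


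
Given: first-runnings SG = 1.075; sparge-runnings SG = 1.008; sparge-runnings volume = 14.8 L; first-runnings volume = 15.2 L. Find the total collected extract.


total = Σ (SG_i − 1)·1000·V_i
first = (1.075 − 1)·1000·15.2 = 1140.0000
sparge = (1.008 − 1)·1000·14.8 = 118.4000
total = 1140.0000 + 118.4000

1258.4000 gravity·L


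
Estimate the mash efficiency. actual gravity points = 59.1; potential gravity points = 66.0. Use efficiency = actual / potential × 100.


efficiency = 59.1 / 66.0 × 100

89.5455 %


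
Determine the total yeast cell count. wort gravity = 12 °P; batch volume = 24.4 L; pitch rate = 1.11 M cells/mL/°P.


cells (billions) = rate · V_L · °P
cells = 1.11 · 24.4 · 12

325.0080 billion cells


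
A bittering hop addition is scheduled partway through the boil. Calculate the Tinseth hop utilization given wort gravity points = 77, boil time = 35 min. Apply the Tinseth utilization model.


U = 1.65·0.000125^(GP/1000) · (1 − e^(−0.04·t))/4.15
bigness = 1.65·0.000125^(77/1000) = 0.8259
boil_factor = (1 − e^(−0.04·35))/4.15 = 0.1815
U = 0.8259 · 0.1815

0.1499


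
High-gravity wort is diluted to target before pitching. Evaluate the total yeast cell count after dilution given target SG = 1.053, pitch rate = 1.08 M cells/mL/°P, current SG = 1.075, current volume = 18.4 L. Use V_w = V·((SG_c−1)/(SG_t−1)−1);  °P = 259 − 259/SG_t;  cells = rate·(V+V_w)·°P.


V_w = 18.4·((1.075−1)/(1.053−1)−1) = 7.6377
V_final = 18.4 + 7.6377 = 26.0377
°P = 259 − 259/1.053 = 13.0361
cells = 1.08·26.0377·13.0361

366.5846 billion cells


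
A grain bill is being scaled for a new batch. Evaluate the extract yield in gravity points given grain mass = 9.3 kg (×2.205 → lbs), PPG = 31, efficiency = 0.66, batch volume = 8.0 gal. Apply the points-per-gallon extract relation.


points = lbs × PPG × eff / vol
lbs = 9.3 × 2.205 = 20.5065
points = 20.5065 × 31 × 0.66 / 8.0

52.4454 points


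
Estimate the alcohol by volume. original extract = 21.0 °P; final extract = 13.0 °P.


SG = 259/(259 − P);  ABV = (OG − FG)·131.25
OG = 259/(259 − 21.0) = 1.0882
FG = 259/(259 − 13.0) = 1.0528
ABV = (1.0882 − 1.0528)·131.25

4.6449 % ABV


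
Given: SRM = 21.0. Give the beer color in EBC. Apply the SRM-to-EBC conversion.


EBC = SRM · 1.97
EBC = 21.0 · 1.97

41.3700 EBC


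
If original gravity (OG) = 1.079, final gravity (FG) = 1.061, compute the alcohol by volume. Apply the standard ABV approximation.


ABV = (OG − FG) · 131.25
ABV = (1.079 − 1.061) · 131.25

2.3625 % ABV


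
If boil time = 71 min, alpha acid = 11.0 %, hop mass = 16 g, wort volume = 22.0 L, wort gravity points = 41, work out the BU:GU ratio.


U = 1.65·0.000125^(GP/1000)·(1−e^(−0.04t))/4.15;  IBU = (α/100)·m·U·1000/V;  BU:GU = IBU/GP
U = 1.65·0.000125^(41/1000)·(1−e^(−0.04·71))/4.15 = 0.2590
IBU = (11.0/100)·16·0.2590·1000/22.0 = 20.7183
BU:GU = 20.7183/41

0.5053


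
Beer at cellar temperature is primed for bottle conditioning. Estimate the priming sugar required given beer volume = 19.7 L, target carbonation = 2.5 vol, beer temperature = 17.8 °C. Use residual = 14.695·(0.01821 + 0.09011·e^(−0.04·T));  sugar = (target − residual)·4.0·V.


residual = 14.695·(0.01821 + 0.09011·e^(−0.04·17.8)) = 0.9173
sugar = (2.5 − 0.9173)·4.0·19.7

124.7157 g


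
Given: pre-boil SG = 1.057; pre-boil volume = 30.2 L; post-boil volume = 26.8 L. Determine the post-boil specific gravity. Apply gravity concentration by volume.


SG_post = 1 + (SG_pre − 1)·V_pre/V_post
pts_pre = (1.057 − 1)·1000 = 57.0000
pts_post = 57.0000·30.2/26.8 = 64.2313
SG_post = 1 + 64.2313/1000

1.0642


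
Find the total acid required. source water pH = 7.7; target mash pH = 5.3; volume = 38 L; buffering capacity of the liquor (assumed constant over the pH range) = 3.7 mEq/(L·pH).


acid = buffering capacity · (pH_source − pH_target) · V
acid = 3.7 · (7.7 − 5.3) · 38

337.4400 mEq


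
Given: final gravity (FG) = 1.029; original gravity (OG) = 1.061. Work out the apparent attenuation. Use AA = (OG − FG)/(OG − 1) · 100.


AA = (1.061 − 1.029)/(1.061 − 1) · 100

52.4590 %


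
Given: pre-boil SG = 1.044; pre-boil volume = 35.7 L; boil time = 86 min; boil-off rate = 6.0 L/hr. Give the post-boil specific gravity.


V_post = V_pre − rate·(t/60);  SG_post = 1 + (SG_pre−1)·V_pre/V_post
V_post = 35.7 − 6.0·(86/60) = 27.1000
SG_post = 1 + (1.044 − 1)·35.7/27.1000

1.0580


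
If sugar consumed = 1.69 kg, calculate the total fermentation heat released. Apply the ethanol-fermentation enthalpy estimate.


Q = m_sugar · 590 kJ/kg
Q = 1.69 · 590

997.1000 kJ


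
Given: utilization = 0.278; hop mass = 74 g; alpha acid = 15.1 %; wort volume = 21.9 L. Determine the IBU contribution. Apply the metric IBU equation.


IBU = (α/100)·mass·U·1000 / V
IBU = (15.1/100)·74·0.278·1000 / 21.9

141.8435 IBU


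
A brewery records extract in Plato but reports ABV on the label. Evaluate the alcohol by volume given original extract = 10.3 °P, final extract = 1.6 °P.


SG = 259/(259 − P);  ABV = (OG − FG)·131.25
OG = 259/(259 − 10.3) = 1.0414
FG = 259/(259 − 1.6) = 1.0062
ABV = (1.0414 − 1.0062)·131.25

4.6199 % ABV


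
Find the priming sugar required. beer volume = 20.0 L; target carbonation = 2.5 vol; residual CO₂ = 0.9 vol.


sugar = (target − residual)·4.0·V
sugar = (2.5 − 0.9)·4.0·20.0

128.0000 g


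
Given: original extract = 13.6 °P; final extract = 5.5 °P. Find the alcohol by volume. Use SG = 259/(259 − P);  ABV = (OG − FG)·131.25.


OG = 259/(259 − 13.6) = 1.0554
FG = 259/(259 − 5.5) = 1.0217
ABV = (1.0554 − 1.0217)·131.25

4.4262 % ABV


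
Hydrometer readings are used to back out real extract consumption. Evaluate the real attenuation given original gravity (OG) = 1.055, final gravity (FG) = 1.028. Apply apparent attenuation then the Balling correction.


AA = (OG−FG)/(OG−1)·100;  RA = AA·0.8192
AA = (1.055 − 1.028)/(1.055 − 1)·100 = 49.0909
RA = 49.0909·0.8192

40.2153 %


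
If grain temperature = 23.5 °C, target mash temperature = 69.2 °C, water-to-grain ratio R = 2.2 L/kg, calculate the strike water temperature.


T_strike = (0.41/R)·(T_mash − T_grain) + T_mash
T_strike = (0.41/2.2)·(69.2 − 23.5) + 69.2

77.7168 °C


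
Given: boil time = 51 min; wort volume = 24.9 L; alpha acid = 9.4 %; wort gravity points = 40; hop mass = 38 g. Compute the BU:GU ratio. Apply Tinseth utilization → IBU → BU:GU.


U = 1.65·0.000125^(GP/1000)·(1−e^(−0.04t))/4.15;  IBU = (α/100)·m·U·1000/V;  BU:GU = IBU/GP
U = 1.65·0.000125^(40/1000)·(1−e^(−0.04·51))/4.15 = 0.2414
IBU = (9.4/100)·38·0.2414·1000/24.9 = 34.6361
BU:GU = 34.6361/40

0.8659


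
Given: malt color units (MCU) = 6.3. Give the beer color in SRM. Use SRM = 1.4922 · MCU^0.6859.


SRM = 1.4922 · 6.3^0.6859

5.2734 SRM


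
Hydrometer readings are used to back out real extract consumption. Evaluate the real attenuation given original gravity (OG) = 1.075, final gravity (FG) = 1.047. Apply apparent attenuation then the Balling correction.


AA = (OG−FG)/(OG−1)·100;  RA = AA·0.8192
AA = (1.075 − 1.047)/(1.075 − 1)·100 = 37.3333
RA = 37.3333·0.8192

30.5835 %


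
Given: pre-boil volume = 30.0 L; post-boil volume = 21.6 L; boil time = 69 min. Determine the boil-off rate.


rate = (V_pre − V_post) / (t_min/60)
rate = (30.0 − 21.6) / (69/60)

7.3043 L/hr


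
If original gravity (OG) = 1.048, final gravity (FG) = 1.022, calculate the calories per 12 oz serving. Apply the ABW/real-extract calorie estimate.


ABW = (OG−FG)·131.25·0.79/FG;  °P = 259 − 259/SG (for OG→OE and FG→AE);  RE = 0.1808·OE + 0.8192·AE;  Cal = (6.9·ABW + 4·(RE−0.1))·FG·3.55
ABW = (1.048 − 1.022)·131.25·0.79/1.022 = 2.6378
OE = 259 − 259/1.048 = 11.8626 °P
AE = 259 − 259/1.022 = 5.5753 °P
RE = 0.1808·11.8626 + 0.8192·5.5753 = 6.7121 °P
Cal = (6.9·2.6378 + 4·(6.7121−0.1))·1.022·3.55

161.9926 kcal


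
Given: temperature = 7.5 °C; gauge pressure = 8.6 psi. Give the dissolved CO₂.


vols = (P + 14.695)·(0.01821 + 0.09011·e^(−0.04·T))
vols = (8.6 + 14.695)·(0.01821 + 0.09011·e^(−0.04·7.5))

1.9793 volumes


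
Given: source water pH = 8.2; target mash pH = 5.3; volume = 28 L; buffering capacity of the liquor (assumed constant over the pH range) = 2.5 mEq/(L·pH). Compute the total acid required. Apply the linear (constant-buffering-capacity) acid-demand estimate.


acid = buffering capacity · (pH_source − pH_target) · V
acid = 2.5 · (8.2 − 5.3) · 28

203.0000 mEq


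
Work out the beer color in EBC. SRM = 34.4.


EBC = SRM · 1.97
EBC = 34.4 · 1.97

67.7680 EBC


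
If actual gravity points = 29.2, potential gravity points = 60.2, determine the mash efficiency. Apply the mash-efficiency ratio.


efficiency = actual / potential × 100
efficiency = 29.2 / 60.2 × 100

48.5050 %


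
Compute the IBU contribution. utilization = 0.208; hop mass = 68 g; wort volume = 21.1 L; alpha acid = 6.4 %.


IBU = (α/100)·mass·U·1000 / V
IBU = (6.4/100)·68·0.208·1000 / 21.1

42.9012 IBU


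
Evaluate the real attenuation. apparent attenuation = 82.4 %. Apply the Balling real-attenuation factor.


RA = AA · 0.8192
RA = 82.4 · 0.8192

67.5021 %


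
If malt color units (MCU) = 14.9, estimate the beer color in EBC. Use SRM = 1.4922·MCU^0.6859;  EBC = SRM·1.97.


SRM = 1.4922·14.9^0.6859 = 9.5173
EBC = 9.5173·1.97

18.7492 EBC


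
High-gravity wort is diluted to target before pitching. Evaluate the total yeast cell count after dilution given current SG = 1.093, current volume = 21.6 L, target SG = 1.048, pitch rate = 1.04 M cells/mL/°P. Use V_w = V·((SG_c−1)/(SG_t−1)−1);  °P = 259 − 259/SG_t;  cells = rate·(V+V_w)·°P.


V_w = 21.6·((1.093−1)/(1.048−1)−1) = 20.2500
V_final = 21.6 + 20.2500 = 41.8500
°P = 259 − 259/1.048 = 11.8626
cells = 1.04·41.8500·11.8626

516.3076 billion cells


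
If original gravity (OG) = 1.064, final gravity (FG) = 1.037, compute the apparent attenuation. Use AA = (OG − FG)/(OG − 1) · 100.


AA = (1.064 − 1.037)/(1.064 − 1) · 100

42.1875 %


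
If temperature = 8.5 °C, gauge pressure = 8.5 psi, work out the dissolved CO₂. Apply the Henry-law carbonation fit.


vols = (P + 14.695)·(0.01821 + 0.09011·e^(−0.04·T))
vols = (8.5 + 14.695)·(0.01821 + 0.09011·e^(−0.04·8.5))

1.9101 volumes


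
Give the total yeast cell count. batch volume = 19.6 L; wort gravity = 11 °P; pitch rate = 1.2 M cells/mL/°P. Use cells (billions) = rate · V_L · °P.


cells = 1.2 · 19.6 · 11

258.7200 billion cells


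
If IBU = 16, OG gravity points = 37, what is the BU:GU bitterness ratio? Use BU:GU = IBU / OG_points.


BU:GU = 16 / 37

0.4324


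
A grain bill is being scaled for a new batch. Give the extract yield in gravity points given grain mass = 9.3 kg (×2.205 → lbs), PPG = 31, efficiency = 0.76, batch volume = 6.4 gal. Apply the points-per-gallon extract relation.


points = lbs × PPG × eff / vol
lbs = 9.3 × 2.205 = 20.5065
points = 20.5065 × 31 × 0.76 / 6.4

75.4896 points


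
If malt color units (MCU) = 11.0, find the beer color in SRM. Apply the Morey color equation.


SRM = 1.4922 · MCU^0.6859
SRM = 1.4922 · 11.0^0.6859

7.7289 SRM


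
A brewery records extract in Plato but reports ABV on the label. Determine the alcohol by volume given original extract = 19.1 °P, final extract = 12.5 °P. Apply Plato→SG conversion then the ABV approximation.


SG = 259/(259 − P);  ABV = (OG − FG)·131.25
OG = 259/(259 − 19.1) = 1.0796
FG = 259/(259 − 12.5) = 1.0507
ABV = (1.0796 − 1.0507)·131.25

3.7940 % ABV


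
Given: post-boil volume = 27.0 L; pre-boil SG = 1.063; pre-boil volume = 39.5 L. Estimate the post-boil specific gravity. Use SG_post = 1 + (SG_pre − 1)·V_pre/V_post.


pts_pre = (1.063 − 1)·1000 = 63.0000
pts_post = 63.0000·39.5/27.0 = 92.1667
SG_post = 1 + 92.1667/1000

1.0922


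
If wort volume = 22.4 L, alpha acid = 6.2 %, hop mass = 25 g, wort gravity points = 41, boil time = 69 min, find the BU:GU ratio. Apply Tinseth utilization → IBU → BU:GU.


U = 1.65·0.000125^(GP/1000)·(1−e^(−0.04t))/4.15;  IBU = (α/100)·m·U·1000/V;  BU:GU = IBU/GP
U = 1.65·0.000125^(41/1000)·(1−e^(−0.04·69))/4.15 = 0.2576
IBU = (6.2/100)·25·0.2576·1000/22.4 = 17.8278
BU:GU = 17.8278/41

0.4348


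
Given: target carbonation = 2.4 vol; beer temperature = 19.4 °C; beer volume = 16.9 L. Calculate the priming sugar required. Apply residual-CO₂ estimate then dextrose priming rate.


residual = 14.695·(0.01821 + 0.09011·e^(−0.04·T));  sugar = (target − residual)·4.0·V
residual = 14.695·(0.01821 + 0.09011·e^(−0.04·19.4)) = 0.8770
sugar = (2.4 − 0.8770)·4.0·16.9

102.9525 g


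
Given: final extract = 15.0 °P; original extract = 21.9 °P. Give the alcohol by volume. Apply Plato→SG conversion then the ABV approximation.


SG = 259/(259 − P);  ABV = (OG − FG)·131.25
OG = 259/(259 − 21.9) = 1.0924
FG = 259/(259 − 15.0) = 1.0615
ABV = (1.0924 − 1.0615)·131.25

4.0544 % ABV


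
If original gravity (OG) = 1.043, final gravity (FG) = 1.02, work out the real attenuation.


AA = (OG−FG)/(OG−1)·100;  RA = AA·0.8192
AA = (1.043 − 1.02)/(1.043 − 1)·100 = 53.4884
RA = 53.4884·0.8192

43.8177 %


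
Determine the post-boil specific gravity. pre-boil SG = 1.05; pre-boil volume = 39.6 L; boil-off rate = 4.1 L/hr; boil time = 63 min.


V_post = V_pre − rate·(t/60);  SG_post = 1 + (SG_pre−1)·V_pre/V_post
V_post = 39.6 − 4.1·(63/60) = 35.2950
SG_post = 1 + (1.05 − 1)·39.6/35.2950

1.0561


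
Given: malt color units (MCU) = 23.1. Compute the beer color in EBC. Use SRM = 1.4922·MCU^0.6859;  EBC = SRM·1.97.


SRM = 1.4922·23.1^0.6859 = 12.8567
EBC = 12.8567·1.97

25.3276 EBC


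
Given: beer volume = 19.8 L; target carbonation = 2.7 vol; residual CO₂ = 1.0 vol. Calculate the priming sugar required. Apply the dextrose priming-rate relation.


sugar = (target − residual)·4.0·V
sugar = (2.7 − 1.0)·4.0·19.8

134.6400 g


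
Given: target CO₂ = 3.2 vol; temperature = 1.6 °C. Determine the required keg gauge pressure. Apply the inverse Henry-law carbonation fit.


psi = vols/(0.01821 + 0.09011·e^(−0.04·T)) − 14.695
psi = 3.2/(0.01821 + 0.09011·e^(−0.04·1.6)) − 14.695

16.4535 psi


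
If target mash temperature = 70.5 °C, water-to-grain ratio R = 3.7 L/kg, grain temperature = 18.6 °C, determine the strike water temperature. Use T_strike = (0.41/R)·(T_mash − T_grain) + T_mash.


T_strike = (0.41/3.7)·(70.5 − 18.6) + 70.5

76.2511 °C
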